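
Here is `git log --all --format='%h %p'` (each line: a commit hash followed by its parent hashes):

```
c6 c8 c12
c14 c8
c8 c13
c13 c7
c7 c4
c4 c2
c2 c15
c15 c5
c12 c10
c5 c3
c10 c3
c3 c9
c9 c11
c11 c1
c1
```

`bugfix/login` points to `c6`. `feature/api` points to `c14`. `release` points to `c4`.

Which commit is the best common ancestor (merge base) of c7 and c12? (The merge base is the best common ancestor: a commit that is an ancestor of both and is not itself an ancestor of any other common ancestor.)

c3

Ancestors of c7: {c1, c11, c15, c2, c3, c4, c5, c7, c9}.
Ancestors of c12: {c1, c10, c11, c12, c3, c9}.
Common ancestors: {c1, c11, c3, c9}.
Among these, c3 is not an ancestor of any other common ancestor — it is the merge base.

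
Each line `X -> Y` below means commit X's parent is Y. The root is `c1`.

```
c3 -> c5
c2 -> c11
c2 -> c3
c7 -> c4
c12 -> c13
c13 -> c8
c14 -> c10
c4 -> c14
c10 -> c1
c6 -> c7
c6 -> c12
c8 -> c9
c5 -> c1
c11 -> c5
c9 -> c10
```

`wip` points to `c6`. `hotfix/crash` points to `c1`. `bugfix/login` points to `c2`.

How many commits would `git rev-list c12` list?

6

Walking parent pointers from c12: reachable set = {c1, c10, c12, c13, c8, c9}.
That is 6 commits.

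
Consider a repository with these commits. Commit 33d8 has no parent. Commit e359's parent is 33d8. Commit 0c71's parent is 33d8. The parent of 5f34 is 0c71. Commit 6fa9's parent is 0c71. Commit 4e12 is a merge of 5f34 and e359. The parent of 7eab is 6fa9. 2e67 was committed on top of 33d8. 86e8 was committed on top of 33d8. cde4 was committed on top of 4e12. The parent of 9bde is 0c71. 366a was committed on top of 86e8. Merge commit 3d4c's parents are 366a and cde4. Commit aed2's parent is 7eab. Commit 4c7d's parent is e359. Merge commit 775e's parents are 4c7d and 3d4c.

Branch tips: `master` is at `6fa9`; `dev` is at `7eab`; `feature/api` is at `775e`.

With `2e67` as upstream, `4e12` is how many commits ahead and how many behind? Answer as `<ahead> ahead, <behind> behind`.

Reachable from 4e12: {0c71, 33d8, 4e12, 5f34, e359}.
Reachable from 2e67: {2e67, 33d8}.
Only in 4e12's history (ahead): {0c71, 4e12, 5f34, e359} — 4.
Only in 2e67's history (behind): {2e67} — 1.

4 ahead, 1 behind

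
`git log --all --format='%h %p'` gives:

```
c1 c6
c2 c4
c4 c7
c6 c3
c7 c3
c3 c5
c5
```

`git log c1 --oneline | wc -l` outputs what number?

4

Walking parent pointers from c1: reachable set = {c1, c3, c5, c6}.
That is 4 commits.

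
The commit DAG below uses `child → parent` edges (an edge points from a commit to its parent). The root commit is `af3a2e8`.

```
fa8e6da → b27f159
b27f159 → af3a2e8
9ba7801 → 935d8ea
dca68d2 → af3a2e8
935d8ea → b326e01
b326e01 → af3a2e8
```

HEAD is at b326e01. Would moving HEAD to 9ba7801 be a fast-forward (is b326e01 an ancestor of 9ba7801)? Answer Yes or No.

A fast-forward from b326e01 to 9ba7801 is possible iff b326e01 is an ancestor of 9ba7801.
Ancestors of 9ba7801: {935d8ea, 9ba7801, af3a2e8, b326e01}.
b326e01 is among them, so fast-forward is possible.

Yes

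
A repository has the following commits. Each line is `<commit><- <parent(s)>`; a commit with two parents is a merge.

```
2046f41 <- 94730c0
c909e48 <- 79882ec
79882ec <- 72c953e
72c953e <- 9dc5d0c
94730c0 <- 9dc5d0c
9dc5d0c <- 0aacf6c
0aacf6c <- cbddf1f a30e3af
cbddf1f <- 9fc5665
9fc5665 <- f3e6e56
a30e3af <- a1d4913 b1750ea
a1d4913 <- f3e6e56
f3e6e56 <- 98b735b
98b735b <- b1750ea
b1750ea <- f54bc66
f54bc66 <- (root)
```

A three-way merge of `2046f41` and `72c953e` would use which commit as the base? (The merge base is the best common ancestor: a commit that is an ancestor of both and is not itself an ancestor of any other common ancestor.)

Ancestors of 2046f41: {0aacf6c, 2046f41, 94730c0, 98b735b, 9dc5d0c, 9fc5665, a1d4913, a30e3af, b1750ea, cbddf1f, f3e6e56, f54bc66}.
Ancestors of 72c953e: {0aacf6c, 72c953e, 98b735b, 9dc5d0c, 9fc5665, a1d4913, a30e3af, b1750ea, cbddf1f, f3e6e56, f54bc66}.
Common ancestors: {0aacf6c, 98b735b, 9dc5d0c, 9fc5665, a1d4913, a30e3af, b1750ea, cbddf1f, f3e6e56, f54bc66}.
Among these, 9dc5d0c is not an ancestor of any other common ancestor — it is the merge base.

9dc5d0c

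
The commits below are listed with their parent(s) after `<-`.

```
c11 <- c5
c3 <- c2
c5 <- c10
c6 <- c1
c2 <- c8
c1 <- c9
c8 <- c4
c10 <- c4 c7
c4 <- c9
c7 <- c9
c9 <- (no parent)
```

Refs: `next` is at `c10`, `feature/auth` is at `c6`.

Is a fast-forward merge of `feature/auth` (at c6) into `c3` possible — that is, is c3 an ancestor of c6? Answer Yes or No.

No

A fast-forward from c3 to c6 is possible iff c3 is an ancestor of c6.
Ancestors of c6: {c1, c6, c9}.
c3 is not among them, so fast-forward is not possible.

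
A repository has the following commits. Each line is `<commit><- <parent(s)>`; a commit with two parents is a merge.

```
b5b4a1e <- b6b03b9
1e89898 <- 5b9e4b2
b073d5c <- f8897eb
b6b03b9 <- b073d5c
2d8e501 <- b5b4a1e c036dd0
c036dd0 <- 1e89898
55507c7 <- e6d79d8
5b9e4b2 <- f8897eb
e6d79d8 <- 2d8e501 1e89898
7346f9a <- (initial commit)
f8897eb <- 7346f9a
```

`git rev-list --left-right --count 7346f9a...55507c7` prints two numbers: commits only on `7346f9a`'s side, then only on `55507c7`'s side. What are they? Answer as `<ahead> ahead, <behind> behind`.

Reachable from 7346f9a: {7346f9a}.
Reachable from 55507c7: {1e89898, 2d8e501, 55507c7, 5b9e4b2, 7346f9a, b073d5c, b5b4a1e, b6b03b9, c036dd0, e6d79d8, f8897eb}.
Only in 7346f9a's history (ahead): {} — 0.
Only in 55507c7's history (behind): {1e89898, 2d8e501, 55507c7, 5b9e4b2, b073d5c, b5b4a1e, b6b03b9, c036dd0, e6d79d8, f8897eb} — 10.

0 ahead, 10 behind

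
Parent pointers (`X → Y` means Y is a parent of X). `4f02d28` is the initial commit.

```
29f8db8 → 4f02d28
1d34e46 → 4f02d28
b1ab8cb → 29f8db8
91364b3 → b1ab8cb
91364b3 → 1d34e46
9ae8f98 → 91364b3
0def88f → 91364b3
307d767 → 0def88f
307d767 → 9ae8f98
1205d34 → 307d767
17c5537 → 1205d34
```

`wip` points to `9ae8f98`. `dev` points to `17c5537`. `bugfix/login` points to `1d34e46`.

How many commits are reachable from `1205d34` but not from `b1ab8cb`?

6

Reachable from 1205d34: {0def88f, 1205d34, 1d34e46, 29f8db8, 307d767, 4f02d28, 91364b3, 9ae8f98, b1ab8cb}.
Reachable from b1ab8cb: {29f8db8, 4f02d28, b1ab8cb}.
In 1205d34's history but not b1ab8cb's: {0def88f, 1205d34, 1d34e46, 307d767, 91364b3, 9ae8f98} — 6 commits.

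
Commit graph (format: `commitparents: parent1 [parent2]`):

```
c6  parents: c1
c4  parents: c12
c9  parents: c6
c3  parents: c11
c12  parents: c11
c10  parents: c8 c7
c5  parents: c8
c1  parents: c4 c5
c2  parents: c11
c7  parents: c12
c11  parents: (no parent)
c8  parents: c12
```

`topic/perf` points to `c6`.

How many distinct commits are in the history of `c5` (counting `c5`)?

Walking parent pointers from c5: reachable set = {c11, c12, c5, c8}.
That is 4 commits.

4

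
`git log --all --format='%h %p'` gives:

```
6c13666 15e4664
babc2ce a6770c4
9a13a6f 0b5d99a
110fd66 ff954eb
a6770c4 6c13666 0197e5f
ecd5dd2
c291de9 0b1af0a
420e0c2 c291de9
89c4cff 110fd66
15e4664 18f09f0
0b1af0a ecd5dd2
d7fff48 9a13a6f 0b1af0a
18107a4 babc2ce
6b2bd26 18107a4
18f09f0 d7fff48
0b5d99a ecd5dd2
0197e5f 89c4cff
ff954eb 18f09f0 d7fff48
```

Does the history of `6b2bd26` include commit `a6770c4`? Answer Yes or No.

Ancestors of 6b2bd26 (commits reachable by following parents): {0197e5f, 0b1af0a, 0b5d99a, 110fd66, 15e4664, 18107a4, 18f09f0, 6b2bd26, 6c13666, 89c4cff, 9a13a6f, a6770c4, babc2ce, d7fff48, ecd5dd2, ff954eb}.
a6770c4 is in that set, so it is an ancestor of 6b2bd26.

Yes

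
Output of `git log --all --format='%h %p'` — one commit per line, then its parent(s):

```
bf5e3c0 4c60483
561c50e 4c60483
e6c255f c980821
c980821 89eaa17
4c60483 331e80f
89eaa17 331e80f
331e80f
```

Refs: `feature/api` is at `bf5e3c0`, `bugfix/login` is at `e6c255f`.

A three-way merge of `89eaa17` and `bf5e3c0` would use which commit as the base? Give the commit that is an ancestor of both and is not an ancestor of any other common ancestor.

331e80f

Ancestors of 89eaa17: {331e80f, 89eaa17}.
Ancestors of bf5e3c0: {331e80f, 4c60483, bf5e3c0}.
Common ancestors: {331e80f}.
The only common ancestor is 331e80f, so it is the merge base.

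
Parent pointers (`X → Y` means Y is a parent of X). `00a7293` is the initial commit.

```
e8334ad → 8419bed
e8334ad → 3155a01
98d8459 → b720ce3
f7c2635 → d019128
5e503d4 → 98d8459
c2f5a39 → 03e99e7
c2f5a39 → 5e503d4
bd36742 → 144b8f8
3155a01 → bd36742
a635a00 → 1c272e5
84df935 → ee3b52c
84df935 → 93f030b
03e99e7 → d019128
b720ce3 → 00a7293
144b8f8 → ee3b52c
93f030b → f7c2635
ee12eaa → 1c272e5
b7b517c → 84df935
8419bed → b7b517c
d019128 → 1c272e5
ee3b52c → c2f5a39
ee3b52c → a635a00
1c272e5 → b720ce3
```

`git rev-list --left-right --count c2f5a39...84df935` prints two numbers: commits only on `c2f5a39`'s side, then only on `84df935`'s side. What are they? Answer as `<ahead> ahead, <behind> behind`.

0 ahead, 5 behind

Reachable from c2f5a39: {00a7293, 03e99e7, 1c272e5, 5e503d4, 98d8459, b720ce3, c2f5a39, d019128}.
Reachable from 84df935: {00a7293, 03e99e7, 1c272e5, 5e503d4, 84df935, 93f030b, 98d8459, a635a00, b720ce3, c2f5a39, d019128, ee3b52c, f7c2635}.
Only in c2f5a39's history (ahead): {} — 0.
Only in 84df935's history (behind): {84df935, 93f030b, a635a00, ee3b52c, f7c2635} — 5.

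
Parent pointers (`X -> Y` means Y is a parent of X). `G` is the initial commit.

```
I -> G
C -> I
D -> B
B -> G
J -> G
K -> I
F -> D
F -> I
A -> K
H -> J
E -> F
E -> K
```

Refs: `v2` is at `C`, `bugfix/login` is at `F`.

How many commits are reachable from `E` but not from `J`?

Reachable from E: {B, D, E, F, G, I, K}.
Reachable from J: {G, J}.
In E's history but not J's: {B, D, E, F, I, K} — 6 commits.

6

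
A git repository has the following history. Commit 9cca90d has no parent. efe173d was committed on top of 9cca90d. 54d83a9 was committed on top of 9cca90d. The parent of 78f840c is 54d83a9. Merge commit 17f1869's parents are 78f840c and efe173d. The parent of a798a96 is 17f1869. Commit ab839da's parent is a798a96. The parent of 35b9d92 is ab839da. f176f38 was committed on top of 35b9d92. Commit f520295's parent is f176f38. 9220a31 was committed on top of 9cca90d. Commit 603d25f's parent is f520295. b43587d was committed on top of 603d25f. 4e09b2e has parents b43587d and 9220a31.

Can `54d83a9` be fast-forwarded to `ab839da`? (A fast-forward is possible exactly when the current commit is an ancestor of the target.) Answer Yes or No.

Yes

A fast-forward from 54d83a9 to ab839da is possible iff 54d83a9 is an ancestor of ab839da.
Ancestors of ab839da: {17f1869, 54d83a9, 78f840c, 9cca90d, a798a96, ab839da, efe173d}.
54d83a9 is among them, so fast-forward is possible.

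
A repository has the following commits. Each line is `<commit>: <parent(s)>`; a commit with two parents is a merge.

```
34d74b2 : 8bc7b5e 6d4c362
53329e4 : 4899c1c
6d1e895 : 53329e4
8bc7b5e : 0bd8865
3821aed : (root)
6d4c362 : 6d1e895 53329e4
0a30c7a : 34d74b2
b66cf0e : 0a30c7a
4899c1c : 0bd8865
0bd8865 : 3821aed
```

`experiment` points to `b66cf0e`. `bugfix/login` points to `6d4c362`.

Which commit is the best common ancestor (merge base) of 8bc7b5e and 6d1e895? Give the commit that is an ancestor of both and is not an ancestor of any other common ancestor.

Ancestors of 8bc7b5e: {0bd8865, 3821aed, 8bc7b5e}.
Ancestors of 6d1e895: {0bd8865, 3821aed, 4899c1c, 53329e4, 6d1e895}.
Common ancestors: {0bd8865, 3821aed}.
Among these, 0bd8865 is not an ancestor of any other common ancestor — it is the merge base.

0bd8865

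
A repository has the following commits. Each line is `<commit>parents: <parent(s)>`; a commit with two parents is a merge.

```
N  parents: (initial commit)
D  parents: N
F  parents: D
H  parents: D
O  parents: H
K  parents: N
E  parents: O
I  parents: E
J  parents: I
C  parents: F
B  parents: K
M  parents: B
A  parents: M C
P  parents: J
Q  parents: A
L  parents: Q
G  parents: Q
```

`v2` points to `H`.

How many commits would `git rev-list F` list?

3

Walking parent pointers from F: reachable set = {D, F, N}.
That is 3 commits.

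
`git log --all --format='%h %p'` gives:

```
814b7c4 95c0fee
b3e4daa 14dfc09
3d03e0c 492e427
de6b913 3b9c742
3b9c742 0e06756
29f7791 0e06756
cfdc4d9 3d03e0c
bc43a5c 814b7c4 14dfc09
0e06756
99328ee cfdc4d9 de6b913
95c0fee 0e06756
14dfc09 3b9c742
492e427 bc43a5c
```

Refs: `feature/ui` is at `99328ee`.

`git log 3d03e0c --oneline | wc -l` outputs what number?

Walking parent pointers from 3d03e0c: reachable set = {0e06756, 14dfc09, 3b9c742, 3d03e0c, 492e427, 814b7c4, 95c0fee, bc43a5c}.
That is 8 commits.

8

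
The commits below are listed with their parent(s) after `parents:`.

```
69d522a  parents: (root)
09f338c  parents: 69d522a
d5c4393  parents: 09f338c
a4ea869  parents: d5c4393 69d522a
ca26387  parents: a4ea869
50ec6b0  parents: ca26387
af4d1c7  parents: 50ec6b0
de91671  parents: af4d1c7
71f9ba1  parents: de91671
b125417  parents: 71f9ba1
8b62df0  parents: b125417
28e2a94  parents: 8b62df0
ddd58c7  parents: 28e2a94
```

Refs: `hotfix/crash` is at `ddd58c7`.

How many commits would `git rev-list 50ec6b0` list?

6

Walking parent pointers from 50ec6b0: reachable set = {09f338c, 50ec6b0, 69d522a, a4ea869, ca26387, d5c4393}.
That is 6 commits.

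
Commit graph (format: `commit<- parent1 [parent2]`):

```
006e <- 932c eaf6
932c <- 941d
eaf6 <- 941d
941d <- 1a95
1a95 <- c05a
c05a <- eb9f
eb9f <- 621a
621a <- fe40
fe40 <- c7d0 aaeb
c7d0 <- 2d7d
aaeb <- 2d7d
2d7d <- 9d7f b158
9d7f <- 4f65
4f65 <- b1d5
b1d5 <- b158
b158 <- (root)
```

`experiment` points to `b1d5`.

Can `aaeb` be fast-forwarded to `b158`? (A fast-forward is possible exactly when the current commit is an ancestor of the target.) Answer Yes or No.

A fast-forward from aaeb to b158 is possible iff aaeb is an ancestor of b158.
Ancestors of b158: {b158}.
aaeb is not among them, so fast-forward is not possible.

No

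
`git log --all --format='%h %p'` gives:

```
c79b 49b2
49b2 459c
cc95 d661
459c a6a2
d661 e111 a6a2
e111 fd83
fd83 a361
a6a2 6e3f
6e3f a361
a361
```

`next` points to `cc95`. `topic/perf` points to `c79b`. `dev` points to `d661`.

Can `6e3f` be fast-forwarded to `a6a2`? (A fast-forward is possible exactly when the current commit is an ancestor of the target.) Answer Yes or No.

Yes

A fast-forward from 6e3f to a6a2 is possible iff 6e3f is an ancestor of a6a2.
Ancestors of a6a2: {6e3f, a361, a6a2}.
6e3f is among them, so fast-forward is possible.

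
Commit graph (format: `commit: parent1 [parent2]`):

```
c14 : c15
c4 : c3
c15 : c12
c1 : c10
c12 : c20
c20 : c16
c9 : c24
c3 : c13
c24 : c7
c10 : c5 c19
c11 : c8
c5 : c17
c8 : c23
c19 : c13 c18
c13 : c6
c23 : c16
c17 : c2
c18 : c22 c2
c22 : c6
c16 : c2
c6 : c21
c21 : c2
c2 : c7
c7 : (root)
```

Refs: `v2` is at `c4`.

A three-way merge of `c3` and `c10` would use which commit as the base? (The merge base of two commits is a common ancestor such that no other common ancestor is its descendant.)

Ancestors of c3: {c13, c2, c21, c3, c6, c7}.
Ancestors of c10: {c10, c13, c17, c18, c19, c2, c21, c22, c5, c6, c7}.
Common ancestors: {c13, c2, c21, c6, c7}.
Among these, c13 is not an ancestor of any other common ancestor — it is the merge base.

c13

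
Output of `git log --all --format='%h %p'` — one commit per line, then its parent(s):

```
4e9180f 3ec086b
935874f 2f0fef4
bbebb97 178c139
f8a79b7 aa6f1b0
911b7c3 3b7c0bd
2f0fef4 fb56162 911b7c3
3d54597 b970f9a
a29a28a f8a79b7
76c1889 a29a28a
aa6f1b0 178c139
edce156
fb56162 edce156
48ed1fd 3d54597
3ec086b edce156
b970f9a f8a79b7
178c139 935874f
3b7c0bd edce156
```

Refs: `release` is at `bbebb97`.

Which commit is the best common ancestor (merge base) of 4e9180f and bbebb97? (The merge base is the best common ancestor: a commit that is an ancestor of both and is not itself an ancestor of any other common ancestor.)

Ancestors of 4e9180f: {3ec086b, 4e9180f, edce156}.
Ancestors of bbebb97: {178c139, 2f0fef4, 3b7c0bd, 911b7c3, 935874f, bbebb97, edce156, fb56162}.
Common ancestors: {edce156}.
The only common ancestor is edce156, so it is the merge base.

edce156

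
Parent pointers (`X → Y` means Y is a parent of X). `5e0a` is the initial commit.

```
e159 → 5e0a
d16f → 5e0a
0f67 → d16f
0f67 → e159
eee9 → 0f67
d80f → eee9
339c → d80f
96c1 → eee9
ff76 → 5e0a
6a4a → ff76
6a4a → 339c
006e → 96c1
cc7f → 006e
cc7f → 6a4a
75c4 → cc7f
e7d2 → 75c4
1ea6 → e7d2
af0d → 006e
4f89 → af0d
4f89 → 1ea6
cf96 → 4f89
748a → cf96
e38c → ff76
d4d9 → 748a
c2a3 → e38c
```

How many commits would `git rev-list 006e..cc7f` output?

Reachable from cc7f: {006e, 0f67, 339c, 5e0a, 6a4a, 96c1, cc7f, d16f, d80f, e159, eee9, ff76}.
Reachable from 006e: {006e, 0f67, 5e0a, 96c1, d16f, e159, eee9}.
In cc7f's history but not 006e's: {339c, 6a4a, cc7f, d80f, ff76} — 5 commits.

5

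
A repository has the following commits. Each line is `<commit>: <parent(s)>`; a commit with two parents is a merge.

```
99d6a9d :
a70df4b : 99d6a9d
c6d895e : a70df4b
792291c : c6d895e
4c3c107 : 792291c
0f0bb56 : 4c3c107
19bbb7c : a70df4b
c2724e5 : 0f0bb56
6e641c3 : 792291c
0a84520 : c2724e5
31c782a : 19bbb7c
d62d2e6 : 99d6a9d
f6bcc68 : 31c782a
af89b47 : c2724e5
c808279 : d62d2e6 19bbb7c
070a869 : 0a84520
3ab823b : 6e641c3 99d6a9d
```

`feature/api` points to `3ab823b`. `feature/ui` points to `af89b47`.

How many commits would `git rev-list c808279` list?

5

Walking parent pointers from c808279: reachable set = {19bbb7c, 99d6a9d, a70df4b, c808279, d62d2e6}.
That is 5 commits.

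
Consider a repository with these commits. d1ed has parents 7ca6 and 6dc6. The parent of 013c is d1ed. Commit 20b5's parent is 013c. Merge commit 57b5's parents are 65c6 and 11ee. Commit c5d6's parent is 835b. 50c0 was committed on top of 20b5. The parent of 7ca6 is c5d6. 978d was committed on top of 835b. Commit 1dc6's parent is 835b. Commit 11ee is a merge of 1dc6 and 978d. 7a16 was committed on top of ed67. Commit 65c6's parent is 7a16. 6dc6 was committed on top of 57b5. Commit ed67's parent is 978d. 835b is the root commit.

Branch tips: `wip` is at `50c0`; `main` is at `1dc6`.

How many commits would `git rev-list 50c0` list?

Walking parent pointers from 50c0: reachable set = {013c, 11ee, 1dc6, 20b5, 50c0, 57b5, 65c6, 6dc6, 7a16, 7ca6, 835b, 978d, c5d6, d1ed, ed67}.
That is 15 commits.

15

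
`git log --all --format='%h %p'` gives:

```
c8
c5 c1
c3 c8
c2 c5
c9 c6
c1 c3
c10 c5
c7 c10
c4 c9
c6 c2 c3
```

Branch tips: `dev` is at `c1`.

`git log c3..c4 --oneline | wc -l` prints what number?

6

Reachable from c4: {c1, c2, c3, c4, c5, c6, c8, c9}.
Reachable from c3: {c3, c8}.
In c4's history but not c3's: {c1, c2, c4, c5, c6, c9} — 6 commits.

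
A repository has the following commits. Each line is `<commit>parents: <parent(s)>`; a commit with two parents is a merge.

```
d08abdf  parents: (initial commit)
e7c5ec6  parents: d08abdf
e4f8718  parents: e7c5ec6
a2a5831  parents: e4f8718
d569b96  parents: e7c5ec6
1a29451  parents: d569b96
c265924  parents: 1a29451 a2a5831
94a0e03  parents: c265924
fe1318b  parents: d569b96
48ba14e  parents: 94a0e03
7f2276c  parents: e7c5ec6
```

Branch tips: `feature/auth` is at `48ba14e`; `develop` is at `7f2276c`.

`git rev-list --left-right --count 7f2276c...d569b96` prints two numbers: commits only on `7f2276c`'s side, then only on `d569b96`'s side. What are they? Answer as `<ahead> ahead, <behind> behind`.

1 ahead, 1 behind

Reachable from 7f2276c: {7f2276c, d08abdf, e7c5ec6}.
Reachable from d569b96: {d08abdf, d569b96, e7c5ec6}.
Only in 7f2276c's history (ahead): {7f2276c} — 1.
Only in d569b96's history (behind): {d569b96} — 1.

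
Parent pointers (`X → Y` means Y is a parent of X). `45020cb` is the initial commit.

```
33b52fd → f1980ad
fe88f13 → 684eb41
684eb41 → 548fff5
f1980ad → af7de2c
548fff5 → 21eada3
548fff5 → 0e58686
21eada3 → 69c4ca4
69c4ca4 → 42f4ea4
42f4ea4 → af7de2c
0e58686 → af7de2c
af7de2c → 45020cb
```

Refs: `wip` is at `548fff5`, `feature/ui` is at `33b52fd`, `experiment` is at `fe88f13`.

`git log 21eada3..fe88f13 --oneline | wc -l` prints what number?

4

Reachable from fe88f13: {0e58686, 21eada3, 42f4ea4, 45020cb, 548fff5, 684eb41, 69c4ca4, af7de2c, fe88f13}.
Reachable from 21eada3: {21eada3, 42f4ea4, 45020cb, 69c4ca4, af7de2c}.
In fe88f13's history but not 21eada3's: {0e58686, 548fff5, 684eb41, fe88f13} — 4 commits.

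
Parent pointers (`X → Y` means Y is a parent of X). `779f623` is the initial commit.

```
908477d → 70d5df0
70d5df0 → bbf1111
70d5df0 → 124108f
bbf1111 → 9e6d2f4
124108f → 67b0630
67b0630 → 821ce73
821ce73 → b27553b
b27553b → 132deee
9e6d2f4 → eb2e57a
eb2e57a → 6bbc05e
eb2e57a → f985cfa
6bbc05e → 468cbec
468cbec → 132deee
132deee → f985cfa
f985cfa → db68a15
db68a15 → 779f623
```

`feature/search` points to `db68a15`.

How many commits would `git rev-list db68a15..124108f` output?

Reachable from 124108f: {124108f, 132deee, 67b0630, 779f623, 821ce73, b27553b, db68a15, f985cfa}.
Reachable from db68a15: {779f623, db68a15}.
In 124108f's history but not db68a15's: {124108f, 132deee, 67b0630, 821ce73, b27553b, f985cfa} — 6 commits.

6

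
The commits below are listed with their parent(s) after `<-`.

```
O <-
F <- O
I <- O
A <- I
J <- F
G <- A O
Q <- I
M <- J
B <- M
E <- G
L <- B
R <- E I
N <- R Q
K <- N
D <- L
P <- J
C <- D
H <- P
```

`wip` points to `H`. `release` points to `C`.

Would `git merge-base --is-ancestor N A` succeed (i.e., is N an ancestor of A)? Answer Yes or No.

No

Ancestors of A: {A, I, O}.
N is not in that set, so it is not an ancestor of A.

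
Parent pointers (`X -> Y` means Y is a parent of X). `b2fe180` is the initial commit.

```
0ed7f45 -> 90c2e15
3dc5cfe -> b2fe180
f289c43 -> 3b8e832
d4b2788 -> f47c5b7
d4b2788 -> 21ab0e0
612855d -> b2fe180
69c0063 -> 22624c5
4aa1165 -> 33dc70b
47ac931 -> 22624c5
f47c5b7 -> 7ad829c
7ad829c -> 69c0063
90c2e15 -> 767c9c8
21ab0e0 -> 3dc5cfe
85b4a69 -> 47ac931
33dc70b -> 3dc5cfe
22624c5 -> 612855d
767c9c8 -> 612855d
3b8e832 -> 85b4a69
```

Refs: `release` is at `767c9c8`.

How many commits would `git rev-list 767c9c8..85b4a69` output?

Reachable from 85b4a69: {22624c5, 47ac931, 612855d, 85b4a69, b2fe180}.
Reachable from 767c9c8: {612855d, 767c9c8, b2fe180}.
In 85b4a69's history but not 767c9c8's: {22624c5, 47ac931, 85b4a69} — 3 commits.

3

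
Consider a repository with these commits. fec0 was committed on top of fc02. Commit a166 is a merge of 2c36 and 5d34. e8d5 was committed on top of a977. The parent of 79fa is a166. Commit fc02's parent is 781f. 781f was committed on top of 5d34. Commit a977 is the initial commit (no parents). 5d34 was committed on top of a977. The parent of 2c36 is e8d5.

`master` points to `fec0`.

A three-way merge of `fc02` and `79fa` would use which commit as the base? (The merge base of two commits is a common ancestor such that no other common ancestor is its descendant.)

Ancestors of fc02: {5d34, 781f, a977, fc02}.
Ancestors of 79fa: {2c36, 5d34, 79fa, a166, a977, e8d5}.
Common ancestors: {5d34, a977}.
Among these, 5d34 is not an ancestor of any other common ancestor — it is the merge base.

5d34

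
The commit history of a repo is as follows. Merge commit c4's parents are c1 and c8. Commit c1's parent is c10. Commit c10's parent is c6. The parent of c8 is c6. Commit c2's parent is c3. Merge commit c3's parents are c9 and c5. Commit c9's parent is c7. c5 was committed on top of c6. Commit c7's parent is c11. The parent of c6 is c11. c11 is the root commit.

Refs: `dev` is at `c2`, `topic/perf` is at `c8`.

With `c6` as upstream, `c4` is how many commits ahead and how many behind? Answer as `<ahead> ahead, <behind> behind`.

Reachable from c4: {c1, c10, c11, c4, c6, c8}.
Reachable from c6: {c11, c6}.
Only in c4's history (ahead): {c1, c10, c4, c8} — 4.
Only in c6's history (behind): {} — 0.

4 ahead, 0 behind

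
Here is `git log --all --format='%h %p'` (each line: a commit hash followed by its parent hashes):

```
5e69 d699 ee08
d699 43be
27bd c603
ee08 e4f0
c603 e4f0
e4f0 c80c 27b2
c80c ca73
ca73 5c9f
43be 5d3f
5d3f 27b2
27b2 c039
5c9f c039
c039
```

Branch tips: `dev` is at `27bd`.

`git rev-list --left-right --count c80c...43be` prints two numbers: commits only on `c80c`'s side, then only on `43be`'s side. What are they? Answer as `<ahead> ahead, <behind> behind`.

3 ahead, 3 behind

Reachable from c80c: {5c9f, c039, c80c, ca73}.
Reachable from 43be: {27b2, 43be, 5d3f, c039}.
Only in c80c's history (ahead): {5c9f, c80c, ca73} — 3.
Only in 43be's history (behind): {27b2, 43be, 5d3f} — 3.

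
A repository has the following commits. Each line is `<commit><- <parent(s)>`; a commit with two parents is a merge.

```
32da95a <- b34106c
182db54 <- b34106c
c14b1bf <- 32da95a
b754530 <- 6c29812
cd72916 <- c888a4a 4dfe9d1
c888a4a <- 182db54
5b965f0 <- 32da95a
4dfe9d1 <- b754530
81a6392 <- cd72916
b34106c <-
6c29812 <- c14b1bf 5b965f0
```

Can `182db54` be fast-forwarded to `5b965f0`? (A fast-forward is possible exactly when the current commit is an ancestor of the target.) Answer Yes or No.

No

A fast-forward from 182db54 to 5b965f0 is possible iff 182db54 is an ancestor of 5b965f0.
Ancestors of 5b965f0: {32da95a, 5b965f0, b34106c}.
182db54 is not among them, so fast-forward is not possible.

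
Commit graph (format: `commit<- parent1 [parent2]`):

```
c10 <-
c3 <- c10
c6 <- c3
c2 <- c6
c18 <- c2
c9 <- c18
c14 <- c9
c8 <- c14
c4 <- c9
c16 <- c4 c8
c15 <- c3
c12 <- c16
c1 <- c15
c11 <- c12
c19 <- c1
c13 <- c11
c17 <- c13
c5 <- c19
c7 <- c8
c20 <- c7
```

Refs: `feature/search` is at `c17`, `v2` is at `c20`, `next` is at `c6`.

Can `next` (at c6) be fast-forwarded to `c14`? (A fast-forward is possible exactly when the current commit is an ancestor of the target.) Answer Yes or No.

Yes

A fast-forward from c6 to c14 is possible iff c6 is an ancestor of c14.
Ancestors of c14: {c10, c14, c18, c2, c3, c6, c9}.
c6 is among them, so fast-forward is possible.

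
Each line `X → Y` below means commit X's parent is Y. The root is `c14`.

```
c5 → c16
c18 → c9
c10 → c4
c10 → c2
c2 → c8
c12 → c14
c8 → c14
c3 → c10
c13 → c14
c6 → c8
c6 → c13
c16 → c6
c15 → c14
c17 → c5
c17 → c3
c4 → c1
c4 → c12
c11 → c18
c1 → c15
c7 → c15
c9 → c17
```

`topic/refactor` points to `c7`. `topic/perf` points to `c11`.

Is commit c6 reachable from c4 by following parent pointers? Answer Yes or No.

Ancestors of c4: {c1, c12, c14, c15, c4}.
c6 is not in that set, so it is not an ancestor of c4.

No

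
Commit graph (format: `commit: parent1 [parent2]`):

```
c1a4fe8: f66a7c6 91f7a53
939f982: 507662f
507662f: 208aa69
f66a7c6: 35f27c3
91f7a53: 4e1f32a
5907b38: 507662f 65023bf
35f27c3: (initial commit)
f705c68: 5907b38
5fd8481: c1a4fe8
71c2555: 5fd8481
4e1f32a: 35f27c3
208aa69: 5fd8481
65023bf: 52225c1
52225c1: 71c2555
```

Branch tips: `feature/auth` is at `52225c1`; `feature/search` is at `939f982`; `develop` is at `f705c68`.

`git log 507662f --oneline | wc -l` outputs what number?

8

Walking parent pointers from 507662f: reachable set = {208aa69, 35f27c3, 4e1f32a, 507662f, 5fd8481, 91f7a53, c1a4fe8, f66a7c6}.
That is 8 commits.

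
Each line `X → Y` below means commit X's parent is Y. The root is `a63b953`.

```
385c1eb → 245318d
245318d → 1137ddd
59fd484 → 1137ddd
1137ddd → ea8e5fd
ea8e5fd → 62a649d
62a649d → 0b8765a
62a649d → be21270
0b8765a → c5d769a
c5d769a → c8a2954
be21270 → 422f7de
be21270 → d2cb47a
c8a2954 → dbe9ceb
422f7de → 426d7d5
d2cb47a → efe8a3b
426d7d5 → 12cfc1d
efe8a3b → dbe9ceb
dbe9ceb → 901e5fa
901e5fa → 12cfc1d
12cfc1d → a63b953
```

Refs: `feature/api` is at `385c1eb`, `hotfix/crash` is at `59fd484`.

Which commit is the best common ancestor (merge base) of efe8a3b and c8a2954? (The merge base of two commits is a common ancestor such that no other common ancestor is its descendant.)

dbe9ceb

Ancestors of efe8a3b: {12cfc1d, 901e5fa, a63b953, dbe9ceb, efe8a3b}.
Ancestors of c8a2954: {12cfc1d, 901e5fa, a63b953, c8a2954, dbe9ceb}.
Common ancestors: {12cfc1d, 901e5fa, a63b953, dbe9ceb}.
Among these, dbe9ceb is not an ancestor of any other common ancestor — it is the merge base.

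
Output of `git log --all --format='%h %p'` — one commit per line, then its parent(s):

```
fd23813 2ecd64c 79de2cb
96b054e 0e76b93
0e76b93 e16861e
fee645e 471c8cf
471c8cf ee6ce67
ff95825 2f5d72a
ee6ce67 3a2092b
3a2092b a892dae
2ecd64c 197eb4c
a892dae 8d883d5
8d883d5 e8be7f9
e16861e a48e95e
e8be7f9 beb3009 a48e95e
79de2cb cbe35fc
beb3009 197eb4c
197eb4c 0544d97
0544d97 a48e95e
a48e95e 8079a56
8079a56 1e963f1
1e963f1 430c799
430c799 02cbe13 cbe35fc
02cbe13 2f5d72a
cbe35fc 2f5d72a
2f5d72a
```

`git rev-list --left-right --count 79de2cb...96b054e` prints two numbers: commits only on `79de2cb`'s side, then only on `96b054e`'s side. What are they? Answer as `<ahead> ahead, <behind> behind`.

1 ahead, 8 behind

Reachable from 79de2cb: {2f5d72a, 79de2cb, cbe35fc}.
Reachable from 96b054e: {02cbe13, 0e76b93, 1e963f1, 2f5d72a, 430c799, 8079a56, 96b054e, a48e95e, cbe35fc, e16861e}.
Only in 79de2cb's history (ahead): {79de2cb} — 1.
Only in 96b054e's history (behind): {02cbe13, 0e76b93, 1e963f1, 430c799, 8079a56, 96b054e, a48e95e, e16861e} — 8.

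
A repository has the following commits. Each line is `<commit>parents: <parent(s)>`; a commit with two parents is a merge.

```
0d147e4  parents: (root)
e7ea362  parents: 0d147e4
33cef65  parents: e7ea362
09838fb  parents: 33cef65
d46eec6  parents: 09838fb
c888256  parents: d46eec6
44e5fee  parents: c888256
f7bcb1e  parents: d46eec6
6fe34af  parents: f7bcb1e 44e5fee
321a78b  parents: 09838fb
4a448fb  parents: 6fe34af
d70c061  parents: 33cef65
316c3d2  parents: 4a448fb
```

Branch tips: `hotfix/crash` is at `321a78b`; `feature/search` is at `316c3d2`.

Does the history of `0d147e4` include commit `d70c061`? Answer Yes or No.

No

Ancestors of 0d147e4: {0d147e4}.
d70c061 is not in that set, so it is not an ancestor of 0d147e4.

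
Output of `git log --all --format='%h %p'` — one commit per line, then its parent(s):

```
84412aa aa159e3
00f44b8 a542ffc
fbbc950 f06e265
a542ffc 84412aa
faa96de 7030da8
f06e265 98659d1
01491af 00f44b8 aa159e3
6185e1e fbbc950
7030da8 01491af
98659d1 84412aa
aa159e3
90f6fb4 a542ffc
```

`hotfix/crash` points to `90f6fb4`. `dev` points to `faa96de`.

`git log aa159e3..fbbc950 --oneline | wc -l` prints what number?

Reachable from fbbc950: {84412aa, 98659d1, aa159e3, f06e265, fbbc950}.
Reachable from aa159e3: {aa159e3}.
In fbbc950's history but not aa159e3's: {84412aa, 98659d1, f06e265, fbbc950} — 4 commits.

4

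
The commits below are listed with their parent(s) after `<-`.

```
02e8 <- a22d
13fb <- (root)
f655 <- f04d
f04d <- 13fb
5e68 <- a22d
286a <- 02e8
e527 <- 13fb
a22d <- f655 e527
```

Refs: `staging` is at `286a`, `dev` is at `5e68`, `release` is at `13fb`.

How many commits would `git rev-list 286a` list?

7

Walking parent pointers from 286a: reachable set = {02e8, 13fb, 286a, a22d, e527, f04d, f655}.
That is 7 commits.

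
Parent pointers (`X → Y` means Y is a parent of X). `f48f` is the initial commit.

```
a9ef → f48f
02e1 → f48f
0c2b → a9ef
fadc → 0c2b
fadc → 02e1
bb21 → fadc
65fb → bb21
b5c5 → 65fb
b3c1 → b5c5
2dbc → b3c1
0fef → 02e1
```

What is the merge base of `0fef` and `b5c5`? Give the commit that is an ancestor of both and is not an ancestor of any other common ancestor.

02e1

Ancestors of 0fef: {02e1, 0fef, f48f}.
Ancestors of b5c5: {02e1, 0c2b, 65fb, a9ef, b5c5, bb21, f48f, fadc}.
Common ancestors: {02e1, f48f}.
Among these, 02e1 is not an ancestor of any other common ancestor — it is the merge base.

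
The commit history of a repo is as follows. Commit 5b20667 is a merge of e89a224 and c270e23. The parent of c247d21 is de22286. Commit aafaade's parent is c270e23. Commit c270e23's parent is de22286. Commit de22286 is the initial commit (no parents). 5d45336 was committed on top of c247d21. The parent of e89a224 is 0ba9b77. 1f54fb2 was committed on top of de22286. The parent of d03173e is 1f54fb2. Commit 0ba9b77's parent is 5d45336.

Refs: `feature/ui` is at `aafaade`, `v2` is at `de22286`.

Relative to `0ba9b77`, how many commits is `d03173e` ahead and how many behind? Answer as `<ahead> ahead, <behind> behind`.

Reachable from d03173e: {1f54fb2, d03173e, de22286}.
Reachable from 0ba9b77: {0ba9b77, 5d45336, c247d21, de22286}.
Only in d03173e's history (ahead): {1f54fb2, d03173e} — 2.
Only in 0ba9b77's history (behind): {0ba9b77, 5d45336, c247d21} — 3.

2 ahead, 3 behind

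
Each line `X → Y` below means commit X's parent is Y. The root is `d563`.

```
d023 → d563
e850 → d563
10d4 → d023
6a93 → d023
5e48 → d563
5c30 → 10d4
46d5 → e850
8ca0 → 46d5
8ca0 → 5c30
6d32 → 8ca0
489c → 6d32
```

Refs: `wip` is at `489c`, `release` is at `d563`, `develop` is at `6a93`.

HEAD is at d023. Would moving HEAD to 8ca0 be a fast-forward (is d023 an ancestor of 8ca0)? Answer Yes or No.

A fast-forward from d023 to 8ca0 is possible iff d023 is an ancestor of 8ca0.
Ancestors of 8ca0: {10d4, 46d5, 5c30, 8ca0, d023, d563, e850}.
d023 is among them, so fast-forward is possible.

Yes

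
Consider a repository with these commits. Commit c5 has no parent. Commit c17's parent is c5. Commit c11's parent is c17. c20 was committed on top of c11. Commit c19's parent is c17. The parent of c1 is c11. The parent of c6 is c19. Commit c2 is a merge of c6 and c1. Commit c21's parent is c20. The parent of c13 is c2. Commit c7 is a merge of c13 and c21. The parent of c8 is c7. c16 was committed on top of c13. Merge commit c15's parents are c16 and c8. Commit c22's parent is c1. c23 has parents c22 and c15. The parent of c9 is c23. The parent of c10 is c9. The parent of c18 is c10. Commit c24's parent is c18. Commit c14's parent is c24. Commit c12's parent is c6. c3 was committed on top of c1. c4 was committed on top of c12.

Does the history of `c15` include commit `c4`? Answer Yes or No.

No

Ancestors of c15: {c1, c11, c13, c15, c16, c17, c19, c2, c20, c21, c5, c6, c7, c8}.
c4 is not in that set, so it is not an ancestor of c15.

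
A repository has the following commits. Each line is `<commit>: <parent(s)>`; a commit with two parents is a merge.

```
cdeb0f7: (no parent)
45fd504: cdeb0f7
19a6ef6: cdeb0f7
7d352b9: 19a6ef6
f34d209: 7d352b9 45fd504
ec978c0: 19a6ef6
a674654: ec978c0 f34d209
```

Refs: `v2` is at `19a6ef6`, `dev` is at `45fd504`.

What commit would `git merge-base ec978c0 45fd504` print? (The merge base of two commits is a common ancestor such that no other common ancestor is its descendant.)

Ancestors of ec978c0: {19a6ef6, cdeb0f7, ec978c0}.
Ancestors of 45fd504: {45fd504, cdeb0f7}.
Common ancestors: {cdeb0f7}.
The only common ancestor is cdeb0f7, so it is the merge base.

cdeb0f7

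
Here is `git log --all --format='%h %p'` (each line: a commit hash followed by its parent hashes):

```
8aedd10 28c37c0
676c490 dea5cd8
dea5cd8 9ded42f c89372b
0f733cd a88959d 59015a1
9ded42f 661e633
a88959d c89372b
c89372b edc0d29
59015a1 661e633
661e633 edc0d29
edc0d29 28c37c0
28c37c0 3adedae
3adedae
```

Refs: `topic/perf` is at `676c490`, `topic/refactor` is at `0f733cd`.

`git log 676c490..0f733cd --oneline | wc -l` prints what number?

3

Reachable from 0f733cd: {0f733cd, 28c37c0, 3adedae, 59015a1, 661e633, a88959d, c89372b, edc0d29}.
Reachable from 676c490: {28c37c0, 3adedae, 661e633, 676c490, 9ded42f, c89372b, dea5cd8, edc0d29}.
In 0f733cd's history but not 676c490's: {0f733cd, 59015a1, a88959d} — 3 commits.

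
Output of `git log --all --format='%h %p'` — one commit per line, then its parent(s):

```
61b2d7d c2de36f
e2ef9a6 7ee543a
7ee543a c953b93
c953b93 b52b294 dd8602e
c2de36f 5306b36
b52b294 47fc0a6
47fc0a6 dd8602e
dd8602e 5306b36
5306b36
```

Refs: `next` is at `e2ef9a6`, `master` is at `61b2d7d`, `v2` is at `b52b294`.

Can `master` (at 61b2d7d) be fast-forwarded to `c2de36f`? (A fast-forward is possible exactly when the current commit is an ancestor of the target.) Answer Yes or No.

A fast-forward from 61b2d7d to c2de36f is possible iff 61b2d7d is an ancestor of c2de36f.
Ancestors of c2de36f: {5306b36, c2de36f}.
61b2d7d is not among them, so fast-forward is not possible.

No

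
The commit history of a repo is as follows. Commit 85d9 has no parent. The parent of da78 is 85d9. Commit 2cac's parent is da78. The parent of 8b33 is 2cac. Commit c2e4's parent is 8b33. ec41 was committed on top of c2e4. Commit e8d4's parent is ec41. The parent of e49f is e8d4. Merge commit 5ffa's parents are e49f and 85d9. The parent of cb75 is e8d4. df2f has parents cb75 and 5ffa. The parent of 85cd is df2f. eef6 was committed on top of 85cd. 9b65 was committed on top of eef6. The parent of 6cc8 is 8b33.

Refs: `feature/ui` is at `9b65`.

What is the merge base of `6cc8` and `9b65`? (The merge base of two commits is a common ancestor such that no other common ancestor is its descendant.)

8b33

Ancestors of 6cc8: {2cac, 6cc8, 85d9, 8b33, da78}.
Ancestors of 9b65: {2cac, 5ffa, 85cd, 85d9, 8b33, 9b65, c2e4, cb75, da78, df2f, e49f, e8d4, ec41, eef6}.
Common ancestors: {2cac, 85d9, 8b33, da78}.
Among these, 8b33 is not an ancestor of any other common ancestor — it is the merge base.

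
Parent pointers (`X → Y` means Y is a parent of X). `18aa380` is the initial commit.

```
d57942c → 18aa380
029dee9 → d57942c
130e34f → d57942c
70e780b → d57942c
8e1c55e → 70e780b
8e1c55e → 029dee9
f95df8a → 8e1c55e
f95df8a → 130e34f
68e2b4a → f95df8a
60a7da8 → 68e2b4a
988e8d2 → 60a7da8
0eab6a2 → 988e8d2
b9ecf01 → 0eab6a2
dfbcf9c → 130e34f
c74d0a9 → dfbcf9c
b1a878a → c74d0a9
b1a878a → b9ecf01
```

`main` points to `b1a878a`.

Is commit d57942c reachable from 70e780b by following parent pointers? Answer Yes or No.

Ancestors of 70e780b (commits reachable by following parents): {18aa380, 70e780b, d57942c}.
d57942c is in that set, so it is an ancestor of 70e780b.

Yes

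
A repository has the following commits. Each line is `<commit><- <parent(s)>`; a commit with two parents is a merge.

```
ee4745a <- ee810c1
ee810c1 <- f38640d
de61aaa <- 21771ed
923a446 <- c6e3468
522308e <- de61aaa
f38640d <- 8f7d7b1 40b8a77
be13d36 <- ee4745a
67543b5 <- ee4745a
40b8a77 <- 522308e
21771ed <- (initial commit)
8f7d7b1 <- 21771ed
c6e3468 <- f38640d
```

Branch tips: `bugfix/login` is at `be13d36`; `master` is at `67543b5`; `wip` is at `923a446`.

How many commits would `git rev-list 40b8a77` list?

Walking parent pointers from 40b8a77: reachable set = {21771ed, 40b8a77, 522308e, de61aaa}.
That is 4 commits.

4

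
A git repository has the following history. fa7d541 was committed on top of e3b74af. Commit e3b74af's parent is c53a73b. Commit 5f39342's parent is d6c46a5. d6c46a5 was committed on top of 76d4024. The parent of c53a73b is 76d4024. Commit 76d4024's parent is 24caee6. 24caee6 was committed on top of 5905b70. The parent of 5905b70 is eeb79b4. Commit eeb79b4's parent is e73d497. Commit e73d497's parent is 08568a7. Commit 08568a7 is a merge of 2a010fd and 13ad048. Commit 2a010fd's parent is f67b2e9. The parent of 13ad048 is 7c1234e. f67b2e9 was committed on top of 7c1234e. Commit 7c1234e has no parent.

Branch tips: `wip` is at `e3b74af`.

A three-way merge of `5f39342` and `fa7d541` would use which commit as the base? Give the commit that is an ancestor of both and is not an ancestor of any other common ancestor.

76d4024

Ancestors of 5f39342: {08568a7, 13ad048, 24caee6, 2a010fd, 5905b70, 5f39342, 76d4024, 7c1234e, d6c46a5, e73d497, eeb79b4, f67b2e9}.
Ancestors of fa7d541: {08568a7, 13ad048, 24caee6, 2a010fd, 5905b70, 76d4024, 7c1234e, c53a73b, e3b74af, e73d497, eeb79b4, f67b2e9, fa7d541}.
Common ancestors: {08568a7, 13ad048, 24caee6, 2a010fd, 5905b70, 76d4024, 7c1234e, e73d497, eeb79b4, f67b2e9}.
Among these, 76d4024 is not an ancestor of any other common ancestor — it is the merge base.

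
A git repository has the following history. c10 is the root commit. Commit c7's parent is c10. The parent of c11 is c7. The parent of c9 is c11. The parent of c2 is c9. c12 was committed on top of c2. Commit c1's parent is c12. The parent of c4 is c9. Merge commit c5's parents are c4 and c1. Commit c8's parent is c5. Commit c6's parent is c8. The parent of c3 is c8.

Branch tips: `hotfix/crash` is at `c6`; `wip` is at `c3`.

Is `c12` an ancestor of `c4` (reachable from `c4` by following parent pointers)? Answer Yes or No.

Ancestors of c4: {c10, c11, c4, c7, c9}.
c12 is not in that set, so it is not an ancestor of c4.

No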